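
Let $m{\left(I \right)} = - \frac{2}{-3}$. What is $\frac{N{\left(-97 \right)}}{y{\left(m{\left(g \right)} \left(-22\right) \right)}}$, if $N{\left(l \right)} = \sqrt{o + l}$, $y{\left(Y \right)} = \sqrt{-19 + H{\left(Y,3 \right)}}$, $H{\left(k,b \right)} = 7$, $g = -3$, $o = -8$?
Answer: $\frac{\sqrt{35}}{2} \approx 2.958$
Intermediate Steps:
$m{\left(I \right)} = \frac{2}{3}$ ($m{\left(I \right)} = \left(-2\right) \left(- \frac{1}{3}\right) = \frac{2}{3}$)
$y{\left(Y \right)} = 2 i \sqrt{3}$ ($y{\left(Y \right)} = \sqrt{-19 + 7} = \sqrt{-12} = 2 i \sqrt{3}$)
$N{\left(l \right)} = \sqrt{-8 + l}$
$\frac{N{\left(-97 \right)}}{y{\left(m{\left(g \right)} \left(-22\right) \right)}} = \frac{\sqrt{-8 - 97}}{2 i \sqrt{3}} = \sqrt{-105} \left(- \frac{i \sqrt{3}}{6}\right) = i \sqrt{105} \left(- \frac{i \sqrt{3}}{6}\right) = \frac{\sqrt{35}}{2}$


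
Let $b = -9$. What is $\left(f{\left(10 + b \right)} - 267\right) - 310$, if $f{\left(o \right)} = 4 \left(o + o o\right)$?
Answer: $-569$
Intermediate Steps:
$f{\left(o \right)} = 4 o + 4 o^{2}$ ($f{\left(o \right)} = 4 \left(o + o^{2}\right) = 4 o + 4 o^{2}$)
$\left(f{\left(10 + b \right)} - 267\right) - 310 = \left(4 \left(10 - 9\right) \left(1 + \left(10 - 9\right)\right) - 267\right) - 310 = \left(4 \cdot 1 \left(1 + 1\right) - 267\right) - 310 = \left(4 \cdot 1 \cdot 2 - 267\right) - 310 = \left(8 - 267\right) - 310 = -259 - 310 = -569$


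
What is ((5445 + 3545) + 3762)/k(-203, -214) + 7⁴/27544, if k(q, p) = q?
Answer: -350753685/5591432 ≈ -62.731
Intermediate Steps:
((5445 + 3545) + 3762)/k(-203, -214) + 7⁴/27544 = ((5445 + 3545) + 3762)/(-203) + 7⁴/27544 = (8990 + 3762)*(-1/203) + 2401*(1/27544) = 12752*(-1/203) + 2401/27544 = -12752/203 + 2401/27544 = -350753685/5591432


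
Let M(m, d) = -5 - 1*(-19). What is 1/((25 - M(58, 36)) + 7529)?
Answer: 1/7540 ≈ 0.00013263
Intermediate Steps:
M(m, d) = 14 (M(m, d) = -5 + 19 = 14)
1/((25 - M(58, 36)) + 7529) = 1/((25 - 1*14) + 7529) = 1/((25 - 14) + 7529) = 1/(11 + 7529) = 1/7540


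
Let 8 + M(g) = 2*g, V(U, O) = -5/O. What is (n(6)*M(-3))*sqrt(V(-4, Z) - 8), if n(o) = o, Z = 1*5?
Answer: -252*I ≈ -252.0*I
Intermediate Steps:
Z = 5
M(g) = -8 + 2*g
(n(6)*M(-3))*sqrt(V(-4, Z) - 8) = (6*(-8 + 2*(-3)))*sqrt(-5/5 - 8) = (6*(-8 - 6))*sqrt(-5*1/5 - 8) = (6*(-14))*sqrt(-1 - 8) = -252*I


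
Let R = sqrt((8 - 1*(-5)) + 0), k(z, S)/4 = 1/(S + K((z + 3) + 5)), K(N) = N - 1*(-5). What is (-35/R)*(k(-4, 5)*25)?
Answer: -250*sqrt(13)/13 ≈ -69.338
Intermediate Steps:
K(N) = 5 + N (K(N) = N + 5 = 5 + N)
k(z, S) = 4/(13 + S + z) (k(z, S) = 4/(S + (5 + ((z + 3) + 5))) = 4/(S + (5 + ((3 + z) + 5))) = 4/(S + (5 + (8 + z))) = 4/(S + (13 + z)) = 4/(13 + S + z))
R = sqrt(13) (R = sqrt((8 + 5) + 0) = sqrt(13 + 0) = sqrt(13) ≈ 3.6056)
(-35/R)*(k(-4, 5)*25) = (-35*sqrt(13)/13)*((4/(13 + 5 - 4))*25) = (-35*sqrt(13)/13)*((4/14)*25) = (-35*sqrt(13)/13)*((4*(1/14))*25) = (-35*sqrt(13)/13)*((2/7)*25) = -35*sqrt(13)/13*(50/7) = -250*sqrt(13)/13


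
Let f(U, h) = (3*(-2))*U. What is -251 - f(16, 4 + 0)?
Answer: -155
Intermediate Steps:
f(U, h) = -6*U
-251 - f(16, 4 + 0) = -251 - (-6)*16 = -251 - 1*(-96) = -251 + 96 = -155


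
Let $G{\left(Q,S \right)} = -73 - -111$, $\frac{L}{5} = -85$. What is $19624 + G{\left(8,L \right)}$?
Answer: $19662$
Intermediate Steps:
$L = -425$ ($L = 5 \left(-85\right) = -425$)
$G{\left(Q,S \right)} = 38$ ($G{\left(Q,S \right)} = -73 + 111 = 38$)
$19624 + G{\left(8,L \right)} = 19624 + 38 = 19662$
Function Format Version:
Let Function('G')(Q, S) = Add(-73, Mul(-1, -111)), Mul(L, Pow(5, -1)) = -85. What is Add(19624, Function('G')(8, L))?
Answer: 19662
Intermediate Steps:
L = -425 (L = Mul(5, -85) = -425)
Function('G')(Q, S) = 38 (Function('G')(Q, S) = Add(-73, 111) = 38)
Add(19624, Function('G')(8, L)) = Add(19624, 38) = 19662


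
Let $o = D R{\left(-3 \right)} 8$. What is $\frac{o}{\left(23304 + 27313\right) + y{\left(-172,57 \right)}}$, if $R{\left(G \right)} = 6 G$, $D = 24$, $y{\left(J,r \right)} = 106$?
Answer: $- \frac{3456}{50723} \approx -0.068135$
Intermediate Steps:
$o = -3456$ ($o = 24 \cdot 6 \left(-3\right) 8 = 24 \left(-18\right) 8 = \left(-432\right) 8 = -3456$)
$\frac{o}{\left(23304 + 27313\right) + y{\left(-172,57 \right)}} = - \frac{3456}{\left(23304 + 27313\right) + 106} = - \frac{3456}{50617 + 106} = - \frac{3456}{50723}$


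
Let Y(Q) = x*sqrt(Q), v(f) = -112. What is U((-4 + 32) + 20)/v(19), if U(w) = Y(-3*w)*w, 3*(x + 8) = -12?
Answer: 432*I/7 ≈ 61.714*I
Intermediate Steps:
x = -12 (x = -8 + (1/3)*(-12) = -8 - 4 = -12)
Y(Q) = -12*sqrt(Q)
U(w) = -12*w*sqrt(3)*sqrt(-w) (U(w) = (-12*sqrt(3)*sqrt(-w))*w = -12*w*sqrt(3)*sqrt(-w))
U((-4 + 32) + 20)/v(19) = (12*sqrt(3)*(-((-4 + 32) + 20))**(3/2))/(-112) = (12*sqrt(3)*(-(28 + 20))**(3/2))*(-1/112) = (12*sqrt(3)*(-1*48)**(3/2))*(-1/112) = (12*sqrt(3)*(-48)**(3/2))*(-1/112) = (12*sqrt(3)*(-192*I*sqrt(3)))*(-1/112) = -6912*I*(-1/112) = 432*I/7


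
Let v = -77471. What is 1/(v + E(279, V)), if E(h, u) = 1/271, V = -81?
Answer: -271/20994640 ≈ -1.2908e-5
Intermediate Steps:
E(h, u) = 1/271
1/(v + E(279, V)) = 1/(-77471 + 1/271) = 1/(-20994640/271) = -271/20994640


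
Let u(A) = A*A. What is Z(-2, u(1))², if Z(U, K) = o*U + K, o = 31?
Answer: 3721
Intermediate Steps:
u(A) = A²
Z(U, K) = K + 31*U (Z(U, K) = 31*U + K = K + 31*U)
Z(-2, u(1))² = (1² + 31*(-2))² = (1 - 62)² = (-61)² = 3721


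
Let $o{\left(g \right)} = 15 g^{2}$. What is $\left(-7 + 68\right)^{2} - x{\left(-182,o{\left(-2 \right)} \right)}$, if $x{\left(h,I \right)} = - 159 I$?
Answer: $13261$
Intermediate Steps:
$\left(-7 + 68\right)^{2} - x{\left(-182,o{\left(-2 \right)} \right)} = \left(-7 + 68\right)^{2} - - 159 \cdot 15 \left(-2\right)^{2} = 61^{2} - - 159 \cdot 15 \cdot 4 = 3721 - \left(-159\right) 60 = 3721 - -9540 = 3721 + 9540 = 13261$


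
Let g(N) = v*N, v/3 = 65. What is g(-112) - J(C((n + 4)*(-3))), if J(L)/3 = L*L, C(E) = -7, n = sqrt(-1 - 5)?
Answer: -21987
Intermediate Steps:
v = 195 (v = 3*65 = 195)
n = I*sqrt(6) (n = sqrt(-6) = I*sqrt(6) ≈ 2.4495*I)
g(N) = 195*N
J(L) = 3*L**2 (J(L) = 3*(L*L) = 3*L**2)
g(-112) - J(C((n + 4)*(-3))) = 195*(-112) - 3*(-7)**2 = -21840 - 3*49 = -21840 - 1*147 = -21840 - 147 = -21987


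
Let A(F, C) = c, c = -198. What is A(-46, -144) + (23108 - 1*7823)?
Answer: 15087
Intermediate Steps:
A(F, C) = -198
A(-46, -144) + (23108 - 1*7823) = -198 + (23108 - 1*7823) = -198 + (23108 - 7823) = -198 + 15285 = 15087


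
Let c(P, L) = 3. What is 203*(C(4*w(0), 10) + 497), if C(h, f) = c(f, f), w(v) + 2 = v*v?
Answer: 101500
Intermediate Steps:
w(v) = -2 + v² (w(v) = -2 + v*v = -2 + v²)
C(h, f) = 3
203*(C(4*w(0), 10) + 497) = 203*(3 + 497) = 203*500 = 101500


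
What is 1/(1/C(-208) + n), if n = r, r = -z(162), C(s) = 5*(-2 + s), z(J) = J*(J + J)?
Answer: -1050/55112401 ≈ -1.9052e-5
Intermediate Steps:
z(J) = 2*J² (z(J) = J*(2*J) = 2*J²)
C(s) = -10 + 5*s
r = -52488 (r = -2*162² = -2*26244 = -1*52488 = -52488)
n = -52488
1/(1/C(-208) + n) = 1/(1/(-10 + 5*(-208)) - 52488) = 1/(1/(-10 - 1040) - 52488) = 1/(1/(-1050) - 52488) = 1/(-1/1050 - 52488) = 1/(-55112401/1050) = -1050/55112401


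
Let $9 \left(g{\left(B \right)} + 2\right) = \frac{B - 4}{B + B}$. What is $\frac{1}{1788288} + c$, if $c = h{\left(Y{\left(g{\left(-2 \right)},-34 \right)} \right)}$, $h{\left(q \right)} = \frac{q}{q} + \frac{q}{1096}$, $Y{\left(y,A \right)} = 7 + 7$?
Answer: $\frac{248125097}{244995456} \approx 1.0128$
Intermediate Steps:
$g{\left(B \right)} = -2 + \frac{-4 + B}{18 B}$ ($g{\left(B \right)} = -2 + \frac{\left(B - 4\right) \frac{1}{B + B}}{9} = -2 + \frac{\left(-4 + B\right) \frac{1}{2 B}}{9} = -2 + \frac{\frac{1}{2} \frac{1}{B} \left(-4 + B\right)}{9} = -2 + \frac{-4 + B}{18 B}$)
$Y{\left(y,A \right)} = 14$
$h{\left(q \right)} = 1 + \frac{q}{1096}$ ($h{\left(q \right)} = 1 + q \frac{1}{1096} = 1 + \frac{q}{1096}$)
$c = \frac{555}{548}$ ($c = 1 + \frac{1}{1096} \cdot 14 = 1 + \frac{7}{548} = \frac{555}{548} \approx 1.0128$)
$\frac{1}{1788288} + c = \frac{1}{1788288} + \frac{555}{548} = \frac{248125097}{244995456}$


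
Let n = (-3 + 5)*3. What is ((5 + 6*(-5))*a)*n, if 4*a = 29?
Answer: -2175/2 ≈ -1087.5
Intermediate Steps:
a = 29/4 (a = (¼)*29 = 29/4 ≈ 7.2500)
n = 6 (n = 2*3 = 6)
((5 + 6*(-5))*a)*n = ((5 + 6*(-5))*(29/4))*6 = ((5 - 30)*(29/4))*6 = -25*29/4*6 = -725/4*6 = -2175/2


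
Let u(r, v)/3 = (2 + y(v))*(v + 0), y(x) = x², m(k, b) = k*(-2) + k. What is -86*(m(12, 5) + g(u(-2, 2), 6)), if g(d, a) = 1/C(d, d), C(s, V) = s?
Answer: 18533/18 ≈ 1029.6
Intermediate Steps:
m(k, b) = -k (m(k, b) = -2*k + k = -k)
u(r, v) = 3*v*(2 + v²) (u(r, v) = 3*((2 + v²)*(v + 0)) = 3*((2 + v²)*v) = 3*(v*(2 + v²)) = 3*v*(2 + v²))
g(d, a) = 1/d
-86*(m(12, 5) + g(u(-2, 2), 6)) = -86*(-1*12 + 1/(3*2*(2 + 2²))) = -86*(-12 + 1/(3*2*(2 + 4))) = -86*(-12 + 1/(3*2*6)) = -86*(-12 + 1/36) = -86*(-431/36) = 18533/18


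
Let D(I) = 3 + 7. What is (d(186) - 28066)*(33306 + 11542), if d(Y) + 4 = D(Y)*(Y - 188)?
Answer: -1259780320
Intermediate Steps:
D(I) = 10
d(Y) = -1884 + 10*Y (d(Y) = -4 + 10*(Y - 188) = -4 + 10*(-188 + Y) = -4 + (-1880 + 10*Y) = -1884 + 10*Y)
(d(186) - 28066)*(33306 + 11542) = ((-1884 + 10*186) - 28066)*(33306 + 11542) = ((-1884 + 1860) - 28066)*44848 = (-24 - 28066)*44848 = -28090*44848 = -1259780320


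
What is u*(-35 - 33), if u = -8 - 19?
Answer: 1836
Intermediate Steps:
u = -27
u*(-35 - 33) = -27*(-35 - 33) = -27*(-68) = 1836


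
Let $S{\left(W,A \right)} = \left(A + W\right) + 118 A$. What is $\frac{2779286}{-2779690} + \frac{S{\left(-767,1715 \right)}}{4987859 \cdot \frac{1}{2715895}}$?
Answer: $\frac{767452051211916113}{6932350891855} \approx 1.1071 \cdot 10^{5}$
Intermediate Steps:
$S{\left(W,A \right)} = W + 119 A$
$\frac{2779286}{-2779690} + \frac{S{\left(-767,1715 \right)}}{4987859 \cdot \frac{1}{2715895}} = \frac{2779286}{-2779690} + \frac{-767 + 119 \cdot 1715}{4987859 \cdot \frac{1}{2715895}} = 2779286 \left(- \frac{1}{2779690}\right) + \frac{-767 + 204085}{4987859 \cdot \frac{1}{2715895}} = - \frac{1389643}{1389845} + \frac{203318}{\frac{4987859}{2715895}} = - \frac{1389643}{1389845} + 203318 \cdot \frac{2715895}{4987859} = - \frac{1389643}{1389845} + \frac{552190339610}{4987859} = \frac{767452051211916113}{6932350891855}$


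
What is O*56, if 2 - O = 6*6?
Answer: -1904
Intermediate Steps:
O = -34 (O = 2 - 6*6 = 2 - 1*36 = 2 - 36 = -34)
O*56 = -34*56 = -1904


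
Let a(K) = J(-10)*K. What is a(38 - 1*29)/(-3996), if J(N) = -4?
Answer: 1/111 ≈ 0.0090090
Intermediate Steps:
a(K) = -4*K
a(38 - 1*29)/(-3996) = -4*(38 - 1*29)/(-3996) = -4*(38 - 29)*(-1/3996) = -4*9*(-1/3996) = -36*(-1/3996) = 1/111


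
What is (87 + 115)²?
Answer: 40804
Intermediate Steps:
(87 + 115)² = 202² = 40804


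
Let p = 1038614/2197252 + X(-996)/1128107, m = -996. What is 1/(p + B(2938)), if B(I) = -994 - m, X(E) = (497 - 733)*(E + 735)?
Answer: 1239367680982/3132240190909 ≈ 0.39568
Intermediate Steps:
X(E) = -173460 - 236*E (X(E) = -236*(735 + E) = -173460 - 236*E)
B(I) = 2 (B(I) = -994 - 1*(-996) = -994 + 996 = 2)
p = 653504828945/1239367680982 (p = 1038614/2197252 + (-173460 - 236*(-996))/1128107 = 1038614*(1/2197252) + (-173460 + 235056)*(1/1128107) = 519307/1098626 + 61596*(1/1128107) = 519307/1098626 + 61596/1128107 = 653504828945/1239367680982 ≈ 0.52729)
1/(p + B(2938)) = 1/(653504828945/1239367680982 + 2) = 1/(3132240190909/1239367680982) = 1239367680982/3132240190909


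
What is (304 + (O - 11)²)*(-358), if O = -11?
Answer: -282104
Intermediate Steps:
(304 + (O - 11)²)*(-358) = (304 + (-11 - 11)²)*(-358) = (304 + (-22)²)*(-358) = (304 + 484)*(-358) = 788*(-358) = -282104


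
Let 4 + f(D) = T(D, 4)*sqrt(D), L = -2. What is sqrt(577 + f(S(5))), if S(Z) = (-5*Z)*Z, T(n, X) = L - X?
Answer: sqrt(573 - 30*I*sqrt(5)) ≈ 23.978 - 1.3988*I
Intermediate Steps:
T(n, X) = -2 - X
S(Z) = -5*Z**2
f(D) = -4 - 6*sqrt(D) (f(D) = -4 + (-2 - 1*4)*sqrt(D) = -4 + (-2 - 4)*sqrt(D) = -4 - 6*sqrt(D))
sqrt(577 + f(S(5))) = sqrt(577 + (-4 - 6*5*I*sqrt(5))) = sqrt(577 + (-4 - 30*I*sqrt(5))) = sqrt(573 - 30*I*sqrt(5))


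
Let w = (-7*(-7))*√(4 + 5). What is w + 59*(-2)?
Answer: 29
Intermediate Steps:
w = 147 (w = 49*√9 = 49*3 = 147)
w + 59*(-2) = 147 + 59*(-2) = 147 - 118 = 29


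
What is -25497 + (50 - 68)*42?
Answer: -26253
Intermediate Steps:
-25497 + (50 - 68)*42 = -25497 - 18*42 = -25497 - 756 = -26253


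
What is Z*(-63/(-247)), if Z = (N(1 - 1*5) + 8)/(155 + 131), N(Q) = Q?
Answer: 126/35321 ≈ 0.0035673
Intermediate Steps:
Z = 2/143 (Z = ((1 - 1*5) + 8)/(155 + 131) = ((1 - 5) + 8)/286 = (-4 + 8)*(1/286) = 4*(1/286) = 2/143 ≈ 0.013986)
Z*(-63/(-247)) = 2*(-63/(-247))/143 = 2*(-63*(-1/247))/143 = (2/143)*(63/247) = 126/35321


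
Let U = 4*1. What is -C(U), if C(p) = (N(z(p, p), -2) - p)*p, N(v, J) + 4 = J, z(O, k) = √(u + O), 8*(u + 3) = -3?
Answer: 40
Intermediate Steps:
u = -27/8 (u = -3 + (⅛)*(-3) = -3 - 3/8 = -27/8 ≈ -3.3750)
z(O, k) = √(-27/8 + O)
N(v, J) = -4 + J
U = 4
C(p) = p*(-6 - p) (C(p) = ((-4 - 2) - p)*p = (-6 - p)*p = p*(-6 - p))
-C(U) = -(-1)*4*(6 + 4) = -(-1)*4*10 = -1*(-40) = 40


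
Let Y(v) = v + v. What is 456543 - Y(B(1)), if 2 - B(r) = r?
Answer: 456541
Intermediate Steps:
B(r) = 2 - r
Y(v) = 2*v
456543 - Y(B(1)) = 456543 - 2*(2 - 1*1) = 456543 - 2*(2 - 1) = 456543 - 2 = 456541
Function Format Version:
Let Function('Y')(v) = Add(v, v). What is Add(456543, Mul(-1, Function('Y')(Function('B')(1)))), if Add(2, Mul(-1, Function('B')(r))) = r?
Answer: 456541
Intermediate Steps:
Function('B')(r) = Add(2, Mul(-1, r))
Function('Y')(v) = Mul(2, v)
Add(456543, Mul(-1, Function('Y')(Function('B')(1)))) = Add(456543, Mul(-1, Mul(2, Add(2, Mul(-1, 1))))) = Add(456543, Mul(-1, Mul(2, Add(2, -1)))) = Add(456543, Mul(-1, Mul(2, 1))) = Add(456543, Mul(-1, 2)) = Add(456543, -2) = 456541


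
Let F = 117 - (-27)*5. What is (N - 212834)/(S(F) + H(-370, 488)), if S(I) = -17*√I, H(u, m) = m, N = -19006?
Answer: -28284480/41329 - 5911920*√7/41329 ≈ -1062.8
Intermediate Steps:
F = 252 (F = 117 - 1*(-135) = 117 + 135 = 252)
(N - 212834)/(S(F) + H(-370, 488)) = (-19006 - 212834)/(-102*√7 + 488) = -231840/(-102*√7 + 488) = -231840/(488 - 102*√7)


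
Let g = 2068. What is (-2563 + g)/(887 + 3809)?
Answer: -495/4696 ≈ -0.10541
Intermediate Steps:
(-2563 + g)/(887 + 3809) = (-2563 + 2068)/(887 + 3809) = -495/4696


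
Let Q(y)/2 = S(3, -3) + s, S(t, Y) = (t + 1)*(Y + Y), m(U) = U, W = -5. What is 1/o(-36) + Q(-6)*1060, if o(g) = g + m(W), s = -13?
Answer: -3216041/41 ≈ -78440.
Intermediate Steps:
o(g) = -5 + g (o(g) = g - 5 = -5 + g)
S(t, Y) = 2*Y*(1 + t) (S(t, Y) = (1 + t)*(2*Y) = 2*Y*(1 + t))
Q(y) = -74 (Q(y) = 2*(2*(-3)*(1 + 3) - 13) = 2*(2*(-3)*4 - 13) = 2*(-24 - 13) = 2*(-37) = -74)
1/o(-36) + Q(-6)*1060 = 1/(-5 - 36) - 74*1060 = 1/(-41) - 78440 = -1/41 - 78440 = -3216041/41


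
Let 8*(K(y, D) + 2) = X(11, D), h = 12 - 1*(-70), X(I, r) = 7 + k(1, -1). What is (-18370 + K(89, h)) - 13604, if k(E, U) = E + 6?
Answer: -127897/4 ≈ -31974.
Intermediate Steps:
k(E, U) = 6 + E
X(I, r) = 14 (X(I, r) = 7 + (6 + 1) = 7 + 7 = 14)
h = 82 (h = 12 + 70 = 82)
K(y, D) = -¼ (K(y, D) = -2 + (⅛)*14 = -2 + 7/4 = -¼)
(-18370 + K(89, h)) - 13604 = (-18370 - ¼) - 13604 = -73481/4 - 13604 = -127897/4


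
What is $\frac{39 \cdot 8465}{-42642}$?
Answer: $- \frac{110045}{14214} \approx -7.742$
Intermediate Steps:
$\frac{39 \cdot 8465}{-42642} = 330135 \left(- \frac{1}{42642}\right) = - \frac{110045}{14214}$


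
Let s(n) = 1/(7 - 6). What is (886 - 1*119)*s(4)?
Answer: 767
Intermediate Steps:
s(n) = 1 (s(n) = 1/1 = 1)
(886 - 1*119)*s(4) = (886 - 1*119)*1 = (886 - 119)*1 = 767*1 = 767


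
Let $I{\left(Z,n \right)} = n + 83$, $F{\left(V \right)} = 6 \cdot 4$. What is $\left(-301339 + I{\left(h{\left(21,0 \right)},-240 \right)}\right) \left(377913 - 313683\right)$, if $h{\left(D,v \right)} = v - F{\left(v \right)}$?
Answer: $-19365088080$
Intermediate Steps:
$F{\left(V \right)} = 24$
$h{\left(D,v \right)} = -24 + v$ ($h{\left(D,v \right)} = v - 24 = -24 + v$)
$I{\left(Z,n \right)} = 83 + n$
$\left(-301339 + I{\left(h{\left(21,0 \right)},-240 \right)}\right) \left(377913 - 313683\right) = \left(-301339 + \left(83 - 240\right)\right) \left(377913 - 313683\right) = \left(-301339 - 157\right) 64230 = \left(-301496\right) 64230 = -19365088080$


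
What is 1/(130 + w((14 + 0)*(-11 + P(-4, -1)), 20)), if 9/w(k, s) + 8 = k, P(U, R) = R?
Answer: 176/22871 ≈ 0.0076953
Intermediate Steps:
w(k, s) = 9/(-8 + k)
1/(130 + w((14 + 0)*(-11 + P(-4, -1)), 20)) = 1/(130 + 9/(-8 + (14 + 0)*(-11 - 1))) = 1/(130 + 9/(-8 + 14*(-12))) = 1/(130 + 9/(-8 - 168)) = 1/(130 + 9/(-176)) = 1/(130 + 9*(-1/176)) = 1/(130 - 9/176) = 1/(22871/176) = 176/22871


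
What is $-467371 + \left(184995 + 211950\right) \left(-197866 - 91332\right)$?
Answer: $-114796167481$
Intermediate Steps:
$-467371 + \left(184995 + 211950\right) \left(-197866 - 91332\right) = -467371 + 396945 \left(-289198\right) = -467371 - 114795700110 = -114796167481$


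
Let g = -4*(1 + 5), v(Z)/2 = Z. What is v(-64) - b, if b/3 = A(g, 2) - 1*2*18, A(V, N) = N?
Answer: -26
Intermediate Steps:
v(Z) = 2*Z
g = -24 (g = -4*6 = -24)
b = -102 (b = 3*(2 - 1*2*18) = 3*(2 - 2*18) = 3*(2 - 36) = 3*(-34) = -102)
v(-64) - b = 2*(-64) - 1*(-102) = -128 + 102 = -26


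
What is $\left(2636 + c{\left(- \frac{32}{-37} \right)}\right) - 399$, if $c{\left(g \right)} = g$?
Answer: $\frac{82801}{37} \approx 2237.9$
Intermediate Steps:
$\left(2636 + c{\left(- \frac{32}{-37} \right)}\right) - 399 = \left(2636 - \frac{32}{-37}\right) - 399 = \left(2636 - - \frac{32}{37}\right) - 399 = \left(2636 + \frac{32}{37}\right) - 399 = \frac{97564}{37} - 399 = \frac{82801}{37}$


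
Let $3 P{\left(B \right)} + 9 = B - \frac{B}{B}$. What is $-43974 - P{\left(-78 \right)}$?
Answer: $- \frac{131834}{3} \approx -43945.0$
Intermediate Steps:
$P{\left(B \right)} = - \frac{10}{3} + \frac{B}{3}$ ($P{\left(B \right)} = -3 + \frac{B - \frac{B}{B}}{3} = -3 + \frac{B - 1}{3} = -3 + \frac{-1 + B}{3} = -3 + \left(- \frac{1}{3} + \frac{B}{3}\right) = - \frac{10}{3} + \frac{B}{3}$)
$-43974 - P{\left(-78 \right)} = -43974 - \left(- \frac{10}{3} + \frac{1}{3} \left(-78\right)\right) = -43974 - \left(- \frac{10}{3} - 26\right) = -43974 - - \frac{88}{3} = -43974 + \frac{88}{3} = - \frac{131834}{3}$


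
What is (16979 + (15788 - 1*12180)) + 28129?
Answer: 48716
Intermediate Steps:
(16979 + (15788 - 1*12180)) + 28129 = (16979 + (15788 - 12180)) + 28129 = (16979 + 3608) + 28129 = 20587 + 28129 = 48716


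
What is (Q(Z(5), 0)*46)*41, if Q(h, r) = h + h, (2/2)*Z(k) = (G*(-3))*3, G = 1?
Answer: -33948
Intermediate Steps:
Z(k) = -9 (Z(k) = (1*(-3))*3 = -3*3 = -9)
Q(h, r) = 2*h
(Q(Z(5), 0)*46)*41 = ((2*(-9))*46)*41 = -18*46*41 = -828*41 = -33948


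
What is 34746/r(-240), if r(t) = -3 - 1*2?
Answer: -34746/5 ≈ -6949.2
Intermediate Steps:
r(t) = -5 (r(t) = -3 - 2 = -5)
34746/r(-240) = 34746/(-5) = 34746*(-1/5) = -34746/5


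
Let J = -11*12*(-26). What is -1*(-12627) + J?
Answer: 16059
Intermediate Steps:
J = 3432 (J = -132*(-26) = 3432)
-1*(-12627) + J = -1*(-12627) + 3432 = 12627 + 3432 = 16059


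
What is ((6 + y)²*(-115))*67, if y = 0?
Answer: -277380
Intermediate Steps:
((6 + y)²*(-115))*67 = ((6 + 0)²*(-115))*67 = (6²*(-115))*67 = (36*(-115))*67 = -4140*67 = -277380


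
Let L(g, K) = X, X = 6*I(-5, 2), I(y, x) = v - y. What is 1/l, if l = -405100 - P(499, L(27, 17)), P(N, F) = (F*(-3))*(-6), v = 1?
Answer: -1/405748 ≈ -2.4646e-6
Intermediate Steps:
I(y, x) = 1 - y
X = 36 (X = 6*(1 - 1*(-5)) = 6*(1 + 5) = 6*6 = 36)
L(g, K) = 36
P(N, F) = 18*F (P(N, F) = -3*F*(-6) = 18*F)
l = -405748 (l = -405100 - 18*36 = -405100 - 1*648 = -405100 - 648 = -405748)
1/l = 1/(-405748) = -1/405748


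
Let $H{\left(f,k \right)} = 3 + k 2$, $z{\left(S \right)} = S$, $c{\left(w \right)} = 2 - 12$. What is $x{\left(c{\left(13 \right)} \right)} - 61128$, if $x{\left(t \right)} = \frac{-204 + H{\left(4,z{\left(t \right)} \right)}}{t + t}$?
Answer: $- \frac{1222339}{20} \approx -61117.0$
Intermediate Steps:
$c{\left(w \right)} = -10$ ($c{\left(w \right)} = 2 - 12 = -10$)
$H{\left(f,k \right)} = 3 + 2 k$
$x{\left(t \right)} = \frac{-201 + 2 t}{2 t}$ ($x{\left(t \right)} = \frac{-204 + \left(3 + 2 t\right)}{t + t} = \frac{-201 + 2 t}{2 t}$)
$x{\left(c{\left(13 \right)} \right)} - 61128 = \frac{- \frac{201}{2} - 10}{-10} - 61128 = \left(- \frac{1}{10}\right) \left(- \frac{221}{2}\right) - 61128 = \frac{221}{20} - 61128 = - \frac{1222339}{20}$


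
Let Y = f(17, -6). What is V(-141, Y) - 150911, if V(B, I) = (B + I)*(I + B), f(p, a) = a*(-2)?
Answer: -134270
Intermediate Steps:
f(p, a) = -2*a
Y = 12 (Y = -2*(-6) = 12)
V(B, I) = (B + I)² (V(B, I) = (B + I)*(B + I) = (B + I)²)
V(-141, Y) - 150911 = (-141 + 12)² - 150911 = (-129)² - 150911 = 16641 - 150911 = -134270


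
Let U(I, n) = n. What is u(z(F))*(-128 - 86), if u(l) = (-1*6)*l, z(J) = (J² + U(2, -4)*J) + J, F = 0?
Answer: 0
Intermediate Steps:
z(J) = J² - 3*J (z(J) = (J² - 4*J) + J = J² - 3*J)
u(l) = -6*l
u(z(F))*(-128 - 86) = (-0*(-3 + 0))*(-128 - 86) = -0*(-3)*(-214) = -6*0*(-214) = 0*(-214) = 0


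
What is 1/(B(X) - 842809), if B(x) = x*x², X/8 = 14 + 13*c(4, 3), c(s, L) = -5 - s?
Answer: -1/560319033 ≈ -1.7847e-9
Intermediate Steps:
X = -824 (X = 8*(14 + 13*(-5 - 1*4)) = 8*(14 + 13*(-5 - 4)) = 8*(14 + 13*(-9)) = 8*(14 - 117) = 8*(-103) = -824)
B(x) = x³
1/(B(X) - 842809) = 1/((-824)³ - 842809) = 1/(-559476224 - 842809) = 1/(-560319033) = -1/560319033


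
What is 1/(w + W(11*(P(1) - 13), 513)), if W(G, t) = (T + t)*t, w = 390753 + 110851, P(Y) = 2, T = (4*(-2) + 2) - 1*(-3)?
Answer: 1/763234 ≈ 1.3102e-6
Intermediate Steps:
T = -3 (T = (-8 + 2) + 3 = -6 + 3 = -3)
w = 501604
W(G, t) = t*(-3 + t) (W(G, t) = (-3 + t)*t = t*(-3 + t))
1/(w + W(11*(P(1) - 13), 513)) = 1/(501604 + 513*(-3 + 513)) = 1/(501604 + 513*510) = 1/(501604 + 261630) = 1/763234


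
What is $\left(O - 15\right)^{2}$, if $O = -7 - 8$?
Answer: $900$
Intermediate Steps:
$O = -15$ ($O = -7 - 8 = -15$)
$\left(O - 15\right)^{2} = \left(-15 - 15\right)^{2} = \left(-30\right)^{2} = 900$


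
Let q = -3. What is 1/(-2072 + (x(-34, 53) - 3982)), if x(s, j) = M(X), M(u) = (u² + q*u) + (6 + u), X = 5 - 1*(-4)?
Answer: -1/5985 ≈ -0.00016708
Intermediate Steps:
X = 9 (X = 5 + 4 = 9)
M(u) = 6 + u² - 2*u (M(u) = (u² - 3*u) + (6 + u) = 6 + u² - 2*u)
x(s, j) = 69 (x(s, j) = 6 + 9² - 2*9 = 6 + 81 - 18 = 69)
1/(-2072 + (x(-34, 53) - 3982)) = 1/(-2072 + (69 - 3982)) = 1/(-2072 - 3913) = 1/(-5985) = -1/5985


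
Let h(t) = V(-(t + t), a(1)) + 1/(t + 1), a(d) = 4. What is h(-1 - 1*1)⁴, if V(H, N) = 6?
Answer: 625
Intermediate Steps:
h(t) = 6 + 1/(1 + t) (h(t) = 6 + 1/(t + 1) = 6 + 1/(1 + t))
h(-1 - 1*1)⁴ = ((7 + 6*(-1 - 1*1))/(1 + (-1 - 1*1)))⁴ = ((7 + 6*(-1 - 1))/(1 + (-1 - 1)))⁴ = ((7 + 6*(-2))/(1 - 2))⁴ = ((7 - 12)/(-1))⁴ = (-1*(-5))⁴ = 5⁴ = 625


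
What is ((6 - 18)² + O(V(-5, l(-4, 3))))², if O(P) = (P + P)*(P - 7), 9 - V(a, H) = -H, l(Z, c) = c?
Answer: 69696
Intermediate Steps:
V(a, H) = 9 + H (V(a, H) = 9 - (-1)*H = 9 + H)
O(P) = 2*P*(-7 + P) (O(P) = (2*P)*(-7 + P) = 2*P*(-7 + P))
((6 - 18)² + O(V(-5, l(-4, 3))))² = ((6 - 18)² + 2*(9 + 3)*(-7 + (9 + 3)))² = ((-12)² + 2*12*(-7 + 12))² = (144 + 2*12*5)² = (144 + 120)² = 264² = 69696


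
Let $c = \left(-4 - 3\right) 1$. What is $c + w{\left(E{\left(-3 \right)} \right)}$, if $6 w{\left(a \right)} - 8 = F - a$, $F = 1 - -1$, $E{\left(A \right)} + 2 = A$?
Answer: $- \frac{9}{2} \approx -4.5$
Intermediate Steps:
$E{\left(A \right)} = -2 + A$
$F = 2$ ($F = 1 + 1 = 2$)
$w{\left(a \right)} = \frac{5}{3} - \frac{a}{6}$ ($w{\left(a \right)} = \frac{4}{3} + \frac{2 - a}{6} = \frac{4}{3} - \left(- \frac{1}{3} + \frac{a}{6}\right) = \frac{5}{3} - \frac{a}{6}$)
$c = -7$ ($c = \left(-7\right) 1 = -7$)
$c + w{\left(E{\left(-3 \right)} \right)} = -7 + \left(\frac{5}{3} - \frac{-2 - 3}{6}\right) = -7 + \left(\frac{5}{3} - - \frac{5}{6}\right) = -7 + \left(\frac{5}{3} + \frac{5}{6}\right) = -7 + \frac{5}{2} = - \frac{9}{2}$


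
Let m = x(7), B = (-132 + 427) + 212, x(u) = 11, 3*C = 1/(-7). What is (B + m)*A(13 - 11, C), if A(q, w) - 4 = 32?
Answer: 18648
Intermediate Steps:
C = -1/21 (C = (1/3)/(-7) = (1/3)*(-1/7) = -1/21 ≈ -0.047619)
A(q, w) = 36 (A(q, w) = 4 + 32 = 36)
B = 507 (B = 295 + 212 = 507)
m = 11
(B + m)*A(13 - 11, C) = (507 + 11)*36 = 518*36 = 18648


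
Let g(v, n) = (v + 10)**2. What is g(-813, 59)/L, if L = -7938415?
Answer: -644809/7938415 ≈ -0.081226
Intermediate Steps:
g(v, n) = (10 + v)**2
g(-813, 59)/L = (10 - 813)**2/(-7938415) = (-803)**2*(-1/7938415) = 644809*(-1/7938415) = -644809/7938415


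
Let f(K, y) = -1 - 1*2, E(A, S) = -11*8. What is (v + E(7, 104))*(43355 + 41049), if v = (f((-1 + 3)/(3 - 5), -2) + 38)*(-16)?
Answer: -54693792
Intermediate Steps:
E(A, S) = -88
f(K, y) = -3 (f(K, y) = -1 - 2 = -3)
v = -560 (v = (-3 + 38)*(-16) = 35*(-16) = -560)
(v + E(7, 104))*(43355 + 41049) = (-560 - 88)*(43355 + 41049) = -648*84404 = -54693792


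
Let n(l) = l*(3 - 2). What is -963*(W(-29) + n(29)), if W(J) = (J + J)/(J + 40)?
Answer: -251343/11 ≈ -22849.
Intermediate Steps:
n(l) = l (n(l) = l*1 = l)
W(J) = 2*J/(40 + J) (W(J) = (2*J)/(40 + J) = 2*J/(40 + J))
-963*(W(-29) + n(29)) = -963*(2*(-29)/(40 - 29) + 29) = -963*(2*(-29)/11 + 29) = -963*(2*(-29)*(1/11) + 29) = -963*(-58/11 + 29) = -963*261/11 = -251343/11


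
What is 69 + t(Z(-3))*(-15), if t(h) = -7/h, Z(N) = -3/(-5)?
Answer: 244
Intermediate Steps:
Z(N) = ⅗ (Z(N) = -3*(-⅕) = ⅗)
69 + t(Z(-3))*(-15) = 69 - 7/⅗*(-15) = 69 - 7*5/3*(-15) = 69 - 35/3*(-15) = 69 + 175 = 244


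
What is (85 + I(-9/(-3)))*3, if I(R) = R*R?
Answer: 282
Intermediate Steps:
I(R) = R²
(85 + I(-9/(-3)))*3 = (85 + (-9/(-3))²)*3 = (85 + (-9*(-⅓))²)*3 = (85 + 3²)*3 = (85 + 9)*3 = 94*3 = 282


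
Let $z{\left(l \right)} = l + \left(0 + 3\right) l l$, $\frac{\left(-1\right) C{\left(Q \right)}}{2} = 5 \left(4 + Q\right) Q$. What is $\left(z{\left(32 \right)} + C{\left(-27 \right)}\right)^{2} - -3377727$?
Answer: $13024963$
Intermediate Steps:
$C{\left(Q \right)} = - 2 Q \left(20 + 5 Q\right)$ ($C{\left(Q \right)} = - 2 \cdot 5 \left(4 + Q\right) Q = - 2 \left(20 + 5 Q\right) Q = - 2 Q \left(20 + 5 Q\right)$)
$z{\left(l \right)} = l + 3 l^{2}$ ($z{\left(l \right)} = l + 3 l l = l + 3 l^{2}$)
$\left(z{\left(32 \right)} + C{\left(-27 \right)}\right)^{2} - -3377727 = \left(32 \left(1 + 3 \cdot 32\right) - - 270 \left(4 - 27\right)\right)^{2} - -3377727 = \left(32 \left(1 + 96\right) - \left(-270\right) \left(-23\right)\right)^{2} + 3377727 = \left(32 \cdot 97 - 6210\right)^{2} + 3377727 = \left(3104 - 6210\right)^{2} + 3377727 = \left(-3106\right)^{2} + 3377727 = 9647236 + 3377727 = 13024963$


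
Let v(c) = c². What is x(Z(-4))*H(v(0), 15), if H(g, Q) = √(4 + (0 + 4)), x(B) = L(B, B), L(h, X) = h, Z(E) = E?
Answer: -8*√2 ≈ -11.314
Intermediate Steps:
x(B) = B
H(g, Q) = 2*√2 (H(g, Q) = √(4 + 4) = √8 = 2*√2)
x(Z(-4))*H(v(0), 15) = -8*√2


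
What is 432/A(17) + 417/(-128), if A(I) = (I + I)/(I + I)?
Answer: 54879/128 ≈ 428.74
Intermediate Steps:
A(I) = 1 (A(I) = (2*I)/((2*I)) = (2*I)*(1/(2*I)) = 1)
432/A(17) + 417/(-128) = 432/1 + 417/(-128) = 432*1 + 417*(-1/128) = 432 - 417/128 = 54879/128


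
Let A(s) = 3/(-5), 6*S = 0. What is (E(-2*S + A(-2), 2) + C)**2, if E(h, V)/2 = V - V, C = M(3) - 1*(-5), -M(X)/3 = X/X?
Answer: 4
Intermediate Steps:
S = 0 (S = (1/6)*0 = 0)
A(s) = -3/5 (A(s) = 3*(-1/5) = -3/5)
M(X) = -3 (M(X) = -3*X/X = -3*1 = -3)
C = 2 (C = -3 - 1*(-5) = -3 + 5 = 2)
E(h, V) = 0 (E(h, V) = 2*(V - V) = 2*0 = 0)
(E(-2*S + A(-2), 2) + C)**2 = (0 + 2)**2 = 2**2 = 4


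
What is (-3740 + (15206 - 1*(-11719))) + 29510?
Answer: 52695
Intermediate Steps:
(-3740 + (15206 - 1*(-11719))) + 29510 = (-3740 + (15206 + 11719)) + 29510 = (-3740 + 26925) + 29510 = 23185 + 29510 = 52695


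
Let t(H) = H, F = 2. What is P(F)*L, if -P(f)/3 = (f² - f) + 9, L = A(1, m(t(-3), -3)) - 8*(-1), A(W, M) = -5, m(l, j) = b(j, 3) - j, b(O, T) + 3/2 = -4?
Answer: -99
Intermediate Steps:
b(O, T) = -11/2 (b(O, T) = -3/2 - 4 = -11/2)
m(l, j) = -11/2 - j
L = 3 (L = -5 - 8*(-1) = -5 + 8 = 3)
P(f) = -27 - 3*f² + 3*f (P(f) = -3*((f² - f) + 9) = -3*(9 + f² - f) = -27 - 3*f² + 3*f)
P(F)*L = (-27 - 3*2² + 3*2)*3 = (-27 - 3*4 + 6)*3 = (-27 - 12 + 6)*3 = -33*3 = -99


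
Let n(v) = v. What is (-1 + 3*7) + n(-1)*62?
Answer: -42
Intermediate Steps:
(-1 + 3*7) + n(-1)*62 = (-1 + 3*7) - 1*62 = (-1 + 21) - 62 = 20 - 62 = -42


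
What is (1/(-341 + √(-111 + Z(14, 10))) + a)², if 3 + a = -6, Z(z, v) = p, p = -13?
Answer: 8*(13815*√31 + 1176857*I)/(31*(44*√31 + 3747*I)) ≈ 81.053 + 0.0017225*I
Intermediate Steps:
Z(z, v) = -13
a = -9 (a = -3 - 6 = -9)
(1/(-341 + √(-111 + Z(14, 10))) + a)² = (1/(-341 + √(-111 - 13)) - 9)² = (1/(-341 + √(-124)) - 9)² = (1/(-341 + 2*I*√31) - 9)² = (-9 + 1/(-341 + 2*I*√31))²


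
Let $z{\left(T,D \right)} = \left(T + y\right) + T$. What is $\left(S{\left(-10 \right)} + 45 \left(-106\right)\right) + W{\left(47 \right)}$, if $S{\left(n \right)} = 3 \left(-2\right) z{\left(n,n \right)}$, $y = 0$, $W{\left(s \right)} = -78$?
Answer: $-4728$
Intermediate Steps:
$z{\left(T,D \right)} = 2 T$ ($z{\left(T,D \right)} = \left(T + 0\right) + T = T + T = 2 T$)
$S{\left(n \right)} = - 12 n$ ($S{\left(n \right)} = 3 \left(-2\right) 2 n = - 6 \cdot 2 n = - 12 n$)
$\left(S{\left(-10 \right)} + 45 \left(-106\right)\right) + W{\left(47 \right)} = \left(\left(-12\right) \left(-10\right) + 45 \left(-106\right)\right) - 78 = \left(120 - 4770\right) - 78 = -4650 - 78 = -4728$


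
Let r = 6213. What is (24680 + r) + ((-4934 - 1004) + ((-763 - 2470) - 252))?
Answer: 21470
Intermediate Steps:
(24680 + r) + ((-4934 - 1004) + ((-763 - 2470) - 252)) = (24680 + 6213) + ((-4934 - 1004) + ((-763 - 2470) - 252)) = 30893 + (-5938 + (-3233 - 252)) = 30893 + (-5938 - 3485) = 30893 - 9423 = 21470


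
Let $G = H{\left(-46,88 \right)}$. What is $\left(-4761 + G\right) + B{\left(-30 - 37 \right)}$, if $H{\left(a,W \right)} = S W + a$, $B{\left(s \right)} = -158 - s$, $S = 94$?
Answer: $3374$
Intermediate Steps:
$H{\left(a,W \right)} = a + 94 W$ ($H{\left(a,W \right)} = 94 W + a = a + 94 W$)
$G = 8226$ ($G = -46 + 94 \cdot 88 = -46 + 8272 = 8226$)
$\left(-4761 + G\right) + B{\left(-30 - 37 \right)} = \left(-4761 + 8226\right) - \left(128 - 37\right) = 3465 - 91 = 3374$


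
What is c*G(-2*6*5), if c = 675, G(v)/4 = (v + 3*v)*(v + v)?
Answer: 77760000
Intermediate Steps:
G(v) = 32*v² (G(v) = 4*((v + 3*v)*(v + v)) = 4*((4*v)*(2*v)) = 4*(8*v²) = 32*v²)
c*G(-2*6*5) = 675*(32*(-2*6*5)²) = 675*(32*(-12*5)²) = 675*(32*(-60)²) = 675*(32*3600) = 675*115200 = 77760000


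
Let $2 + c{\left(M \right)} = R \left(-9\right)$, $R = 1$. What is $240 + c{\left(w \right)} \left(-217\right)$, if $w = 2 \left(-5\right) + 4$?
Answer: $2627$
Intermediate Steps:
$w = -6$ ($w = -10 + 4 = -6$)
$c{\left(M \right)} = -11$ ($c{\left(M \right)} = -2 + 1 \left(-9\right) = -2 - 9 = -11$)
$240 + c{\left(w \right)} \left(-217\right) = 240 - -2387 = 240 + 2387 = 2627$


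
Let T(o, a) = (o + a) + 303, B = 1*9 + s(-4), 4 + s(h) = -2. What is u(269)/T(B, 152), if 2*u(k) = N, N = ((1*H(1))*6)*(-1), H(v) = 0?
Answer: 0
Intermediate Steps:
s(h) = -6 (s(h) = -4 - 2 = -6)
B = 3 (B = 1*9 - 6 = 9 - 6 = 3)
T(o, a) = 303 + a + o (T(o, a) = (a + o) + 303 = 303 + a + o)
N = 0 (N = ((1*0)*6)*(-1) = (0*6)*(-1) = 0*(-1) = 0)
u(k) = 0 (u(k) = (½)*0 = 0)
u(269)/T(B, 152) = 0/(303 + 152 + 3) = 0/458 = 0*(1/458) = 0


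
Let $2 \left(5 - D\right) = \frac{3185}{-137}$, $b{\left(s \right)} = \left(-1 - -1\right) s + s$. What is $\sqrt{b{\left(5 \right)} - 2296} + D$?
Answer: $\frac{4555}{274} + i \sqrt{2291} \approx 16.624 + 47.864 i$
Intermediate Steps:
$b{\left(s \right)} = s$ ($b{\left(s \right)} = \left(-1 + 1\right) s + s = 0 s + s = 0 + s = s$)
$D = \frac{4555}{274}$ ($D = 5 - \frac{3185 \frac{1}{-137}}{2} = 5 - \frac{3185 \left(- \frac{1}{137}\right)}{2} = 5 - - \frac{3185}{274} = 5 + \frac{3185}{274} = \frac{4555}{274} \approx 16.624$)
$\sqrt{b{\left(5 \right)} - 2296} + D = \sqrt{5 - 2296} + \frac{4555}{274} = \sqrt{-2291} + \frac{4555}{274} = i \sqrt{2291} + \frac{4555}{274} = \frac{4555}{274} + i \sqrt{2291}$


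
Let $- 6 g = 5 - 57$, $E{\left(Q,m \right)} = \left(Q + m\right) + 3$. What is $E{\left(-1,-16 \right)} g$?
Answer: $- \frac{364}{3} \approx -121.33$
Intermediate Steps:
$E{\left(Q,m \right)} = 3 + Q + m$
$g = \frac{26}{3}$ ($g = - \frac{5 - 57}{6} = \left(- \frac{1}{6}\right) \left(-52\right) = \frac{26}{3} \approx 8.6667$)
$E{\left(-1,-16 \right)} g = \left(3 - 1 - 16\right) \frac{26}{3} = \left(-14\right) \frac{26}{3} = - \frac{364}{3}$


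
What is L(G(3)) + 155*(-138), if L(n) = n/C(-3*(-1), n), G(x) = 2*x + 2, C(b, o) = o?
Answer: -21389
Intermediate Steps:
G(x) = 2 + 2*x
L(n) = 1 (L(n) = n/n = 1)
L(G(3)) + 155*(-138) = 1 + 155*(-138) = 1 - 21390 = -21389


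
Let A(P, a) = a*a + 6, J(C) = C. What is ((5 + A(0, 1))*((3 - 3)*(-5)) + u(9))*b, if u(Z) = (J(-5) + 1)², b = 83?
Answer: 1328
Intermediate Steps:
A(P, a) = 6 + a² (A(P, a) = a² + 6 = 6 + a²)
u(Z) = 16 (u(Z) = (-5 + 1)² = (-4)² = 16)
((5 + A(0, 1))*((3 - 3)*(-5)) + u(9))*b = ((5 + (6 + 1²))*((3 - 3)*(-5)) + 16)*83 = ((5 + (6 + 1))*(0*(-5)) + 16)*83 = ((5 + 7)*0 + 16)*83 = (12*0 + 16)*83 = (0 + 16)*83 = 16*83 = 1328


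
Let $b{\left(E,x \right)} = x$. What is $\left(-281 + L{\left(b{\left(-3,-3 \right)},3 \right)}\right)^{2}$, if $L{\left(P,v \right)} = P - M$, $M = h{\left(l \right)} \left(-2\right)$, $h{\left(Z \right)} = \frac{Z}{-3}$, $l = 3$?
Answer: $81796$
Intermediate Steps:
$h{\left(Z \right)} = - \frac{Z}{3}$ ($h{\left(Z \right)} = Z \left(- \frac{1}{3}\right) = - \frac{Z}{3}$)
$M = 2$ ($M = \left(- \frac{1}{3}\right) 3 \left(-2\right) = \left(-1\right) \left(-2\right) = 2$)
$L{\left(P,v \right)} = -2 + P$ ($L{\left(P,v \right)} = P - 2 = -2 + P$)
$\left(-281 + L{\left(b{\left(-3,-3 \right)},3 \right)}\right)^{2} = \left(-281 - 5\right)^{2} = \left(-286\right)^{2} = 81796$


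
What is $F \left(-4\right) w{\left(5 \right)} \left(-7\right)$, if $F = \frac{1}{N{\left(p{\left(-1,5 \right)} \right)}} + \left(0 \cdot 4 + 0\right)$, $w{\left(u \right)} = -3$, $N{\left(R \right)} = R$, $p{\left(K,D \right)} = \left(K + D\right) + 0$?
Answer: $-21$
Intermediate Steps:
$p{\left(K,D \right)} = D + K$ ($p{\left(K,D \right)} = \left(D + K\right) + 0 = D + K$)
$F = \frac{1}{4}$ ($F = \frac{1}{5 - 1} + \left(0 \cdot 4 + 0\right) = \frac{1}{4} + \left(0 + 0\right) = \frac{1}{4} + 0 = \frac{1}{4} \approx 0.25$)
$F \left(-4\right) w{\left(5 \right)} \left(-7\right) = \frac{1}{4} \left(-4\right) \left(\left(-3\right) \left(-7\right)\right) = \left(-1\right) 21 = -21$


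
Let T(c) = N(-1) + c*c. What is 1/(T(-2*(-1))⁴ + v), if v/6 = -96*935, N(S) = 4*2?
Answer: -1/517824 ≈ -1.9312e-6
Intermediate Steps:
N(S) = 8
v = -538560 (v = 6*(-96*935) = 6*(-89760) = -538560)
T(c) = 8 + c² (T(c) = 8 + c*c = 8 + c²)
1/(T(-2*(-1))⁴ + v) = 1/((8 + (-2*(-1))²)⁴ - 538560) = 1/((8 + 2²)⁴ - 538560) = 1/((8 + 4)⁴ - 538560) = 1/(12⁴ - 538560) = 1/(20736 - 538560) = 1/(-517824) = -1/517824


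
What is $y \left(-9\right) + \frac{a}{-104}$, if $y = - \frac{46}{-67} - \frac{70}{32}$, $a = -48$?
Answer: $\frac{194685}{13936} \approx 13.97$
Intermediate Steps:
$y = - \frac{1609}{1072}$ ($y = \left(-46\right) \left(- \frac{1}{67}\right) - \frac{35}{16} = \frac{46}{67} - \frac{35}{16} = - \frac{1609}{1072} \approx -1.5009$)
$y \left(-9\right) + \frac{a}{-104} = \left(- \frac{1609}{1072}\right) \left(-9\right) - \frac{48}{-104} = \frac{14481}{1072} - - \frac{6}{13} = \frac{14481}{1072} + \frac{6}{13} = \frac{194685}{13936}$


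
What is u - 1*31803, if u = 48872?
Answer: 17069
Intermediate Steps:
u - 1*31803 = 48872 - 1*31803 = 48872 - 31803 = 17069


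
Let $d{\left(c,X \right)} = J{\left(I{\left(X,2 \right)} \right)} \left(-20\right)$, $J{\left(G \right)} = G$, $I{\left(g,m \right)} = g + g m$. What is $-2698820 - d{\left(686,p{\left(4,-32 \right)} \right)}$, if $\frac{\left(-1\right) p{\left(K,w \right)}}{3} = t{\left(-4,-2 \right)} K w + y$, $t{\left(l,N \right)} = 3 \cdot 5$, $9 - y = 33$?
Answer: $-2348900$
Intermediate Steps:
$y = -24$ ($y = 9 - 33 = -24$)
$t{\left(l,N \right)} = 15$
$p{\left(K,w \right)} = 72 - 45 K w$ ($p{\left(K,w \right)} = - 3 \left(15 K w - 24\right) = - 3 \left(-24 + 15 K w\right) = 72 - 45 K w$)
$d{\left(c,X \right)} = - 60 X$ ($d{\left(c,X \right)} = X \left(1 + 2\right) \left(-20\right) = X 3 \left(-20\right) = 3 X \left(-20\right) = - 60 X$)
$-2698820 - d{\left(686,p{\left(4,-32 \right)} \right)} = -2698820 - - 60 \left(72 - 180 \left(-32\right)\right) = -2698820 - - 60 \left(72 + 5760\right) = -2698820 - \left(-60\right) 5832 = -2698820 - -349920 = -2698820 + 349920 = -2348900$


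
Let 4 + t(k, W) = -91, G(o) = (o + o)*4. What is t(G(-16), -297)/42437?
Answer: -95/42437 ≈ -0.0022386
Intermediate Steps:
G(o) = 8*o (G(o) = (2*o)*4 = 8*o)
t(k, W) = -95 (t(k, W) = -4 - 91 = -95)
t(G(-16), -297)/42437 = -95/42437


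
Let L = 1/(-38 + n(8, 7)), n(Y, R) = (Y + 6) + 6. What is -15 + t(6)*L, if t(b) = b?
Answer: -46/3 ≈ -15.333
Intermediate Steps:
n(Y, R) = 12 + Y (n(Y, R) = (6 + Y) + 6 = 12 + Y)
L = -1/18 (L = 1/(-38 + (12 + 8)) = 1/(-38 + 20) = 1/(-18) = -1/18 ≈ -0.055556)
-15 + t(6)*L = -15 + 6*(-1/18) = -15 - ⅓ = -46/3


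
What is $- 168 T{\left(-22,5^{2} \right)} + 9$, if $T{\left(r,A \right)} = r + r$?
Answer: $7401$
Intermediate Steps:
$T{\left(r,A \right)} = 2 r$
$- 168 T{\left(-22,5^{2} \right)} + 9 = - 168 \cdot 2 \left(-22\right) + 9 = \left(-168\right) \left(-44\right) + 9 = 7392 + 9 = 7401$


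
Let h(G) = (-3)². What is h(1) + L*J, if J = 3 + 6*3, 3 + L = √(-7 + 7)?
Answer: -54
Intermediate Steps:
L = -3 (L = -3 + √(-7 + 7) = -3 + √0 = -3 + 0 = -3)
J = 21 (J = 3 + 18 = 21)
h(G) = 9
h(1) + L*J = 9 - 3*21 = 9 - 63 = -54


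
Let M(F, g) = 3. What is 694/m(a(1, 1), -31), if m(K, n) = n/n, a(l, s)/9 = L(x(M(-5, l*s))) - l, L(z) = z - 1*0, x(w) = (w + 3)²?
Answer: 694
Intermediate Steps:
x(w) = (3 + w)²
L(z) = z (L(z) = z + 0 = z)
a(l, s) = 324 - 9*l (a(l, s) = 9*((3 + 3)² - l) = 9*(6² - l) = 9*(36 - l) = 324 - 9*l)
m(K, n) = 1
694/m(a(1, 1), -31) = 694/1 = 694*1 = 694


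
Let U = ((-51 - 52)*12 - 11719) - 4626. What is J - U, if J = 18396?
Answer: 35977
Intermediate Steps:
U = -17581 (U = (-103*12 - 11719) - 4626 = (-1236 - 11719) - 4626 = -12955 - 4626 = -17581)
J - U = 18396 - 1*(-17581) = 18396 + 17581 = 35977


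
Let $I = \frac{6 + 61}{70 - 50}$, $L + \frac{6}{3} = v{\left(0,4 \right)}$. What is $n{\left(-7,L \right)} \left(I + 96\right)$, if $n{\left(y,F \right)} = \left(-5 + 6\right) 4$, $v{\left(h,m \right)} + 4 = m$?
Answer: $\frac{1987}{5} \approx 397.4$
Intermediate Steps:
$v{\left(h,m \right)} = -4 + m$
$L = -2$ ($L = -2 + \left(-4 + 4\right) = -2 + 0 = -2$)
$n{\left(y,F \right)} = 4$ ($n{\left(y,F \right)} = 1 \cdot 4 = 4$)
$I = \frac{67}{20} \approx 3.35$
$n{\left(-7,L \right)} \left(I + 96\right) = 4 \left(\frac{67}{20} + 96\right) = 4 \cdot \frac{1987}{20} = \frac{1987}{5}$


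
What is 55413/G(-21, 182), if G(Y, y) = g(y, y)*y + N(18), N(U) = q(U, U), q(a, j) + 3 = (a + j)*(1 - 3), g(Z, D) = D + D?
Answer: 55413/66173 ≈ 0.83740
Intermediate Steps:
g(Z, D) = 2*D
q(a, j) = -3 - 2*a - 2*j (q(a, j) = -3 + (a + j)*(1 - 3) = -3 + (a + j)*(-2) = -3 + (-2*a - 2*j) = -3 - 2*a - 2*j)
N(U) = -3 - 4*U (N(U) = -3 - 2*U - 2*U = -3 - 4*U)
G(Y, y) = -75 + 2*y² (G(Y, y) = (2*y)*y + (-3 - 4*18) = 2*y² + (-3 - 72) = 2*y² - 75 = -75 + 2*y²)
55413/G(-21, 182) = 55413/(-75 + 2*182²) = 55413/(-75 + 2*33124) = 55413/(-75 + 66248) = 55413/66173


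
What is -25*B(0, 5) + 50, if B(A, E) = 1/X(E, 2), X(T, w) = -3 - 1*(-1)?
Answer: 125/2 ≈ 62.500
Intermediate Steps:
X(T, w) = -2 (X(T, w) = -3 + 1 = -2)
B(A, E) = -1/2 (B(A, E) = 1/(-2) = -1/2)
-25*B(0, 5) + 50 = -25*(-1/2) + 50 = 25/2 + 50 = 125/2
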